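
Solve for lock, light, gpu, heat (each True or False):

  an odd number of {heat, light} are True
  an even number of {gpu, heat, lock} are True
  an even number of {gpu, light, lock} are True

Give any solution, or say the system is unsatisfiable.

Adding constraints 1, 2, 3 mod 2: every variable appears an even number of times on the left, so the left side is 0.
But the right sides sum to 1 (mod 2). 0 ≠ 1 — the system is inconsistent.

UNSATISFIABLE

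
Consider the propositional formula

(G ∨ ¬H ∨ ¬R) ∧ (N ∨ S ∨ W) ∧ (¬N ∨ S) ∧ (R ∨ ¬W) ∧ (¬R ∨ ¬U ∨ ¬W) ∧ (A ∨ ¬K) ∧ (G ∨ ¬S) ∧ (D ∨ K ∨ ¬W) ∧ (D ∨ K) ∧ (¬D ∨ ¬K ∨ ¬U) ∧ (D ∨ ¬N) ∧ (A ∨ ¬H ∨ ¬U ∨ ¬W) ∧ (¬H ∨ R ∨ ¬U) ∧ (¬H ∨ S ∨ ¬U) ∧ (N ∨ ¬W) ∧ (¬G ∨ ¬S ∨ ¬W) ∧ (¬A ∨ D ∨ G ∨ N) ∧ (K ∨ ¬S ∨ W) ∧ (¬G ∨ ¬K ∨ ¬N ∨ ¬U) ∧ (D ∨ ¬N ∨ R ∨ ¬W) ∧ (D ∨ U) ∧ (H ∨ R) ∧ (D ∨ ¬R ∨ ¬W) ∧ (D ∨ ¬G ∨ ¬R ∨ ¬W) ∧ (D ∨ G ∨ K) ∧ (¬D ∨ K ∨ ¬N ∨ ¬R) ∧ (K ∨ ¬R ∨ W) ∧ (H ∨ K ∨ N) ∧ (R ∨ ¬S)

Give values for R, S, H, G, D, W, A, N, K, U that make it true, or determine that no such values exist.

Set R = True.
Try S = False:
  (¬N ∨ S) forces N = False.
  (N ∨ S ∨ W) forces W = True.
  clause (N ∨ ¬W) is falsified — backtrack.
So S = True.
  then (G ∨ ¬S) forces G = True.
  then (¬G ∨ ¬S ∨ ¬W) forces W = False.
  then (K ∨ ¬S ∨ W) forces K = True.
  then (A ∨ ¬K) forces A = True.
Set H = False.
Set D = False.
  then (D ∨ ¬N) forces N = False.
  then (D ∨ U) forces U = True.
All clauses satisfied.

R: True, S: True, H: False, G: True, D: False, W: False, A: True, N: False, K: True, U: True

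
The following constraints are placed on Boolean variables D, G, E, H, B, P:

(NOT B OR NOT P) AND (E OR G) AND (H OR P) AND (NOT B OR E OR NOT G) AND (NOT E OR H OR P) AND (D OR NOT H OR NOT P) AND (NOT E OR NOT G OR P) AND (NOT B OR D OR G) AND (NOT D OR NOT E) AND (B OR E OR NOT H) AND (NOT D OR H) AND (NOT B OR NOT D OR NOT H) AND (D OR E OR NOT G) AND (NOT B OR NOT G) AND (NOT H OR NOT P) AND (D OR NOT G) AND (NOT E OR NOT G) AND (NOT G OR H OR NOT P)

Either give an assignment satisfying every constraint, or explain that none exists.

Set D = False.
  then (D OR NOT G) forces G = False.
  then (E OR G) forces E = True.
  then (NOT B OR D OR G) forces B = False.
Set H = False.
  then (H OR P) forces P = True.
All clauses satisfied.

D: False; G: False; E: True; H: False; B: False; P: True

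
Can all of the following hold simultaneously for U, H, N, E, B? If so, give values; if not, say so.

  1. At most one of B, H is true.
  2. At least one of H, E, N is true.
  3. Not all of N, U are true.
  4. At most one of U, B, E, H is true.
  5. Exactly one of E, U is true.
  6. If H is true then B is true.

U = False; H = False; N = True; E = True; B = False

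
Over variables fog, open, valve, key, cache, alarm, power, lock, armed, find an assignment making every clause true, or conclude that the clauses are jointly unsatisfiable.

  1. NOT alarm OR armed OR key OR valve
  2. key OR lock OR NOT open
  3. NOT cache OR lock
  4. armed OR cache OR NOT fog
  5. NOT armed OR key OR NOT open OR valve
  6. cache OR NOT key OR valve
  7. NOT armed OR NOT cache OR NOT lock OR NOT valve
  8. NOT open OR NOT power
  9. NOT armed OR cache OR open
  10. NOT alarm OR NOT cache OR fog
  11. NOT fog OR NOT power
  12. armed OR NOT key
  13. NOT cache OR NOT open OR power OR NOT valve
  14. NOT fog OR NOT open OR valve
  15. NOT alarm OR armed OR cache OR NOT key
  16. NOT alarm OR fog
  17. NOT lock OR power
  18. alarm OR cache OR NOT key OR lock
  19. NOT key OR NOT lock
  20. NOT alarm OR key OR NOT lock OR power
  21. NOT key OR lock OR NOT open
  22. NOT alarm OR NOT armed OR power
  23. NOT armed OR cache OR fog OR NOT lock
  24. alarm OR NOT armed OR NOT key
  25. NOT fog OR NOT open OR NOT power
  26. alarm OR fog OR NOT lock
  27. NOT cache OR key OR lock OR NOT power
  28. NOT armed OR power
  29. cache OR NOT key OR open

Try fog = True:
  (NOT fog OR NOT power) forces power = False.
  (NOT lock OR power) forces lock = False.
  (NOT cache OR lock) forces cache = False.
  (armed OR cache OR NOT fog) forces armed = True.
  clause (NOT armed OR power) is falsified — backtrack.
So fog = False.
  then (NOT alarm OR fog) forces alarm = False.
  then (alarm OR fog OR NOT lock) forces lock = False.
  then (NOT cache OR lock) forces cache = False.
  then (alarm OR cache OR NOT key OR lock) forces key = False.
  then (key OR lock OR NOT open) forces open = False.
  then (NOT armed OR cache OR open) forces armed = False.
Set valve = False.
Set power = False.
All clauses satisfied.

fog = False, open = False, valve = False, key = False, cache = False, alarm = False, power = False, lock = False, armed = False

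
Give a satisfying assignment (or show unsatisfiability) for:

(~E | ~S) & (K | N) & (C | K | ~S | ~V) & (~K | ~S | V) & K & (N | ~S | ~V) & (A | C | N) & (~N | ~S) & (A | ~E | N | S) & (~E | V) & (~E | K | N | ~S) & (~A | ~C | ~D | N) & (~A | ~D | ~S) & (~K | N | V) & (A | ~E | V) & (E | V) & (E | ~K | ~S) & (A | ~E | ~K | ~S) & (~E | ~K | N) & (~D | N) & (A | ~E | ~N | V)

E: True; N: True; V: True; D: False; S: False; A: True; C: True; K: True

Unit clause (K) forces K = True.
Set E = True.
  then (~E | ~S) forces S = False.
  then (~E | V) forces V = True.
  then (~E | ~K | N) forces N = True.
Set D = False.
Set A = True.
Set C = True.
All clauses satisfied.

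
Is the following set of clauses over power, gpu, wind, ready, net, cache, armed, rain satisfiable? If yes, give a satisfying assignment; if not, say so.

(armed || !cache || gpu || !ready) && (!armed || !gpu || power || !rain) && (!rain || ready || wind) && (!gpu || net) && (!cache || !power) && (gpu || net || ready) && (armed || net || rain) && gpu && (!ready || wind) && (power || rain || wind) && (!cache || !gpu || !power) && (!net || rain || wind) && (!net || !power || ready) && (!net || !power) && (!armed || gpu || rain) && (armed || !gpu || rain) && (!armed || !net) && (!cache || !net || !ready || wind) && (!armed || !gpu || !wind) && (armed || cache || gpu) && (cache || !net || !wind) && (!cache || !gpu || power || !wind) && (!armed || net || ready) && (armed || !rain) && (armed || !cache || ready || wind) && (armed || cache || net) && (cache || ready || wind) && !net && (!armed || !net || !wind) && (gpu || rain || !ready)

The formula is unsatisfiable.

Case gpu = True:
  (!gpu || net) forces net = True.
  Clause (!net) is falsified — contradiction.
Case gpu = False:
  Clause (gpu) is falsified — contradiction.
Both cases fail, so the formula is unsatisfiable.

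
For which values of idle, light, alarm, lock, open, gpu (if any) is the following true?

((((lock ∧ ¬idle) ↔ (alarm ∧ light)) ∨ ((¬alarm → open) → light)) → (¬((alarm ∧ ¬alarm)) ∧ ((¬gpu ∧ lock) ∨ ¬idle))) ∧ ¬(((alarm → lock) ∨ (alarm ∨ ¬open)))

No satisfying assignment exists.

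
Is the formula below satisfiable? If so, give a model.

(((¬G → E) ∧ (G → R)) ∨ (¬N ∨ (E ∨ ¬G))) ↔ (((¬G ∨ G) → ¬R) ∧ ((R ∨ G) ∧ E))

E = True, G = True, R = False, N = False

  (((¬G → E) ∧ (G → R)) ∨ (¬N ∨ (E ∨ ¬G))) ↔ (((¬G ∨ G) → ¬R) ∧ ((R ∨ G) ∧ E)) = True
    ((¬G → E) ∧ (G → R)) ∨ (¬N ∨ (E ∨ ¬G)) = True
      (¬G → E) ∧ (G → R) = False
        ¬G → E = True
          ¬G = False
        G → R = False
      ¬N ∨ (E ∨ ¬G) = True
        ¬N = True
        E ∨ ¬G = True
          ¬G = False
    ((¬G ∨ G) → ¬R) ∧ ((R ∨ G) ∧ E) = True
      (¬G ∨ G) → ¬R = True
        ¬G ∨ G = True
          ¬G = False
        ¬R = True
      (R ∨ G) ∧ E = True
        R ∨ G = True
The formula evaluates to True.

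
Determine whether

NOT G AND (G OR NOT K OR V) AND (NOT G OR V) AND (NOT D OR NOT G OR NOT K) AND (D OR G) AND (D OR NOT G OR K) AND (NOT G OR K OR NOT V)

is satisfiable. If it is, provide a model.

K = False; D = True; G = False; V = True

Unit clause (NOT G) forces G = False.
In (D OR G) only D is left, so D = True.
Set K = False.
Set V = True.
All clauses satisfied.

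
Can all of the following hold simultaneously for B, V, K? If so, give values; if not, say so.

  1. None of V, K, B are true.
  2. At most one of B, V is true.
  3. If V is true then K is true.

B = False, V = False, K = False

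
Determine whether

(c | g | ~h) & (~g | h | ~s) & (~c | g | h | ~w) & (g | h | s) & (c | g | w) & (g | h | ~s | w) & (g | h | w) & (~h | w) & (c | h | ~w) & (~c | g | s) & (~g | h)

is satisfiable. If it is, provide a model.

c = False, g = True, s = True, w = True, h = True

Set c = False.
Set g = True.
  then (~g | h) forces h = True.
  then (~h | w) forces w = True.
Set s = True.
All clauses satisfied.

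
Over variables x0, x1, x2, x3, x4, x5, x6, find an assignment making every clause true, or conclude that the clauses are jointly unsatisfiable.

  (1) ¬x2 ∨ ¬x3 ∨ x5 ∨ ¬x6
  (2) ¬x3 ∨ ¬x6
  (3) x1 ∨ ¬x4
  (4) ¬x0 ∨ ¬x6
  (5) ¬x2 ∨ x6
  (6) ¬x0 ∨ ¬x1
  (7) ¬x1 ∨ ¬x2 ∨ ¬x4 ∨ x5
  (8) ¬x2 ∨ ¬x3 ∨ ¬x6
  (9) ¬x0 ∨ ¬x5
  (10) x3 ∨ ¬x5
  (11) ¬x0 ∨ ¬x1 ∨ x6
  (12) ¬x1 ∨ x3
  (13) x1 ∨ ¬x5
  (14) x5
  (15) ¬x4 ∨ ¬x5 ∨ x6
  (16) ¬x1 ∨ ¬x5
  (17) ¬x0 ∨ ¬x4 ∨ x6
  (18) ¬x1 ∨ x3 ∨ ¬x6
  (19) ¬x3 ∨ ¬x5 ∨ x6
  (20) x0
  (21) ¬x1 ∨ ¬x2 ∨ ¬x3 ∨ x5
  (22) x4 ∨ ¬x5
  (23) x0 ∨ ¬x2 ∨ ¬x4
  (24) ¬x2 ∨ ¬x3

No satisfying assignment exists.

Case x5 = True:
  (¬x0 ∨ ¬x5) forces x0 = False.
  Clause (x0) is falsified — contradiction.
Case x5 = False:
  Clause (x5) is falsified — contradiction.
Both cases fail, so the formula is unsatisfiable.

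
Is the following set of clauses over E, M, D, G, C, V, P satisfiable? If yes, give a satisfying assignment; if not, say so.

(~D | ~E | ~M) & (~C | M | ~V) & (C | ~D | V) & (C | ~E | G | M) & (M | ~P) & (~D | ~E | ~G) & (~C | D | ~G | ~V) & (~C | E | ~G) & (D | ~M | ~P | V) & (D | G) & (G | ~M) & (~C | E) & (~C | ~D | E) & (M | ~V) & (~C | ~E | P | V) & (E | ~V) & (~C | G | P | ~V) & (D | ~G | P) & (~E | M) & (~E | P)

E = True; M = True; D = False; G = True; C = False; V = True; P = True

Set E = True.
  then (~E | M) forces M = True.
  then (~E | P) forces P = True.
  then (~D | ~E | ~M) forces D = False.
  then (D | ~M | ~P | V) forces V = True.
  then (D | G) forces G = True.
  then (~C | D | ~G | ~V) forces C = False.
All clauses satisfied.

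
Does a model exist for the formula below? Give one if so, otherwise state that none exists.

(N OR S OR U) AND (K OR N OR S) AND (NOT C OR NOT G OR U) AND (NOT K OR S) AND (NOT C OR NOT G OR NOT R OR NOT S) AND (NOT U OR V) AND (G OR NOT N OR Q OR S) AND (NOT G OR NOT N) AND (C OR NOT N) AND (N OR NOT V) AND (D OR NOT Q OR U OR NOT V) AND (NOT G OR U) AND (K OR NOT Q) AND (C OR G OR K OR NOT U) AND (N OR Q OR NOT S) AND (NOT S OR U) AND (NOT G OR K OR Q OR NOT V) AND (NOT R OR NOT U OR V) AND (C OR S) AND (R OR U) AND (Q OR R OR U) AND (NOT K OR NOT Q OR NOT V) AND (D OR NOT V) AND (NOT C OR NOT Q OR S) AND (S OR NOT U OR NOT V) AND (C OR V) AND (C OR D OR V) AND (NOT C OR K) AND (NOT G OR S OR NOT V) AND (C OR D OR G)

C = True, Q = False, V = True, D = True, R = True, S = True, K = True, G = False, N = True, U = True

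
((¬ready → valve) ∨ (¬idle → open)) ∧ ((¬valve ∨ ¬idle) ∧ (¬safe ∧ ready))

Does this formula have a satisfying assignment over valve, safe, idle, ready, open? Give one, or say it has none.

valve = False, safe = False, idle = False, ready = True, open = False

  (¬ready → valve) ∨ (¬idle → open) = True
    ¬ready → valve = True
      ¬ready = False
    ¬idle → open = False
      ¬idle = True
  (¬valve ∨ ¬idle) ∧ (¬safe ∧ ready) = True
    ¬valve ∨ ¬idle = True
      ¬valve = True
      ¬idle = True
    ¬safe ∧ ready = True
      ¬safe = True
Both conjuncts True, so the formula holds.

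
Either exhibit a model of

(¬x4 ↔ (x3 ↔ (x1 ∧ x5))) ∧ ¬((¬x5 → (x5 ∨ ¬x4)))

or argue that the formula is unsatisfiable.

x1=T; x3=T; x4=T; x5=F

  ¬x4 ↔ (x3 ↔ (x1 ∧ x5)) = True
    ¬x4 = False
    x3 ↔ (x1 ∧ x5) = False
      x1 ∧ x5 = False
  ¬((¬x5 → (x5 ∨ ¬x4))) = True
    ¬x5 → (x5 ∨ ¬x4) = False
      ¬x5 = True
      x5 ∨ ¬x4 = False
        ¬x4 = False
Both conjuncts True, so the formula holds.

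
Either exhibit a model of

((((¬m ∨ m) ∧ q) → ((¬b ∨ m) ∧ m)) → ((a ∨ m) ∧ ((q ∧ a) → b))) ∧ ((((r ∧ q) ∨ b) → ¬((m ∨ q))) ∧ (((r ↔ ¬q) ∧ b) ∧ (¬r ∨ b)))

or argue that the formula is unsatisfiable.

m = False, b = True, a = True, q = False, r = True

  (((¬m ∨ m) ∧ q) → ((¬b ∨ m) ∧ m)) → ((a ∨ m) ∧ ((q ∧ a) → b)) = True
    ((¬m ∨ m) ∧ q) → ((¬b ∨ m) ∧ m) = True
      (¬m ∨ m) ∧ q = False
        ¬m ∨ m = True
          ¬m = True
      (¬b ∨ m) ∧ m = False
        ¬b ∨ m = False
          ¬b = False
    (a ∨ m) ∧ ((q ∧ a) → b) = True
      a ∨ m = True
      (q ∧ a) → b = True
        q ∧ a = False
  (((r ∧ q) ∨ b) → ¬((m ∨ q))) ∧ (((r ↔ ¬q) ∧ b) ∧ (¬r ∨ b)) = True
    ((r ∧ q) ∨ b) → ¬((m ∨ q)) = True
      (r ∧ q) ∨ b = True
        r ∧ q = False
      ¬((m ∨ q)) = True
        m ∨ q = False
    ((r ↔ ¬q) ∧ b) ∧ (¬r ∨ b) = True
      (r ↔ ¬q) ∧ b = True
        r ↔ ¬q = True
          ¬q = True
      ¬r ∨ b = True
        ¬r = False
Both conjuncts True, so the formula holds.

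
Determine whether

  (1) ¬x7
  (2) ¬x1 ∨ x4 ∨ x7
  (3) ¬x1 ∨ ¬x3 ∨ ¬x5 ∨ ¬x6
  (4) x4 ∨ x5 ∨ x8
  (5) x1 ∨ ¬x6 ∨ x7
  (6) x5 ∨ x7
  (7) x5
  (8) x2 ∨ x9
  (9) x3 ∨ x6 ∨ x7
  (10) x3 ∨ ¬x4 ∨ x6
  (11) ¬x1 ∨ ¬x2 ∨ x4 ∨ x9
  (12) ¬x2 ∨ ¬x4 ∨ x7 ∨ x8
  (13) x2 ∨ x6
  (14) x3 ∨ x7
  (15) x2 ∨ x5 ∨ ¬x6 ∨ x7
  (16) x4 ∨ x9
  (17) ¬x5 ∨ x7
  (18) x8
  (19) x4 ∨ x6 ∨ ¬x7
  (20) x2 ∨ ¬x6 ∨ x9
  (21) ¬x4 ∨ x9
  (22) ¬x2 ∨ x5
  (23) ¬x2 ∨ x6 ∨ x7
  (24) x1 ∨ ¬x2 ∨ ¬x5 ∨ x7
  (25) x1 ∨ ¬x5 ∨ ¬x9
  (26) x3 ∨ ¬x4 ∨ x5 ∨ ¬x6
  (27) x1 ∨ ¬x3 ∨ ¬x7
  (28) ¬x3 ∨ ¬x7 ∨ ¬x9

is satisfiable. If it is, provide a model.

Unsatisfiable

Case x5 = True:
  (¬x7) forces x7 = False.
  Clause (¬x5 ∨ x7) is falsified — contradiction.
Case x5 = False:
  Clause (x5) is falsified — contradiction.
Both cases fail, so the formula is unsatisfiable.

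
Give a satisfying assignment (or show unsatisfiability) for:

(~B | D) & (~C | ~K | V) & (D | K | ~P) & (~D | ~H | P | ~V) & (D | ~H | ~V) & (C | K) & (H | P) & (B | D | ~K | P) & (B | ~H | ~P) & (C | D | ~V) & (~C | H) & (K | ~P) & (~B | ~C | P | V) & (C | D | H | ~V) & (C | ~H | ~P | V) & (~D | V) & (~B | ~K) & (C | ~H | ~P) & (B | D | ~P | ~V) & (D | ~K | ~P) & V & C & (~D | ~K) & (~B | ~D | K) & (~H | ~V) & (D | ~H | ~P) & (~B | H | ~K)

Case C = True:
  (~C | H) forces H = True.
  (V) forces V = True.
  Clause (~H | ~V) is falsified — contradiction.
Case C = False:
  Clause (C) is falsified — contradiction.
Both cases fail, so the formula is unsatisfiable.

UNSATISFIABLE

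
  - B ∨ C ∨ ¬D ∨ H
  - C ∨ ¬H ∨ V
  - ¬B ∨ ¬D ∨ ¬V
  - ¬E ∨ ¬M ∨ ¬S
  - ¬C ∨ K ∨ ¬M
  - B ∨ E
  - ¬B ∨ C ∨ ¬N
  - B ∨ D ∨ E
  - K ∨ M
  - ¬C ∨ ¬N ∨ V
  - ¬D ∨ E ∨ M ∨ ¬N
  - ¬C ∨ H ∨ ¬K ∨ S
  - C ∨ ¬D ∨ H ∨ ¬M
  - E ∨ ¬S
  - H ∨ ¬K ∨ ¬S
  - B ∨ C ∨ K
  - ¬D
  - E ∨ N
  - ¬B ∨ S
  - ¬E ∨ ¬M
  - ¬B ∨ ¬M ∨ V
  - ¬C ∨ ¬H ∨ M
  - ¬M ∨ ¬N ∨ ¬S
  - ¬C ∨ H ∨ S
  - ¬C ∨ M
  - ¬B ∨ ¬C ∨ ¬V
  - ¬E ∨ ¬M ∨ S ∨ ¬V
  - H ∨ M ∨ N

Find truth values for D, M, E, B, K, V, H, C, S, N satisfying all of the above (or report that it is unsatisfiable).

D = False, M = False, E = True, B = False, K = True, V = False, H = False, C = False, S = False, N = True

Unit clause (¬D) forces D = False.
Set M = False.
  then (K ∨ M) forces K = True.
  then (¬C ∨ M) forces C = False.
Try E = False:
  (B ∨ E) forces B = True.
  (¬B ∨ C ∨ ¬N) forces N = False.
  clause (E ∨ N) is falsified — backtrack.
So E = True.
Set B = False.
Set V = False.
  then (C ∨ ¬H ∨ V) forces H = False.
  then (H ∨ ¬K ∨ ¬S) forces S = False.
  then (H ∨ M ∨ N) forces N = True.
All clauses satisfied.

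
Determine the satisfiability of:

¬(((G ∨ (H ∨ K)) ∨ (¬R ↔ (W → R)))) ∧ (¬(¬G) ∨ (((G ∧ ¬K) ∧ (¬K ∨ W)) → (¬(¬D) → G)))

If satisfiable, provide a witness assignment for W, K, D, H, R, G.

W = False, K = False, D = True, H = False, R = True, G = False

  ¬(((G ∨ (H ∨ K)) ∨ (¬R ↔ (W → R)))) = True
    (G ∨ (H ∨ K)) ∨ (¬R ↔ (W → R)) = False
      G ∨ (H ∨ K) = False
        H ∨ K = False
      ¬R ↔ (W → R) = False
        ¬R = False
        W → R = True
  ¬(¬G) ∨ (((G ∧ ¬K) ∧ (¬K ∨ W)) → (¬(¬D) → G)) = True
    ¬(¬G) = False
      ¬G = True
    ((G ∧ ¬K) ∧ (¬K ∨ W)) → (¬(¬D) → G) = True
      (G ∧ ¬K) ∧ (¬K ∨ W) = False
        G ∧ ¬K = False
          ¬K = True
        ¬K ∨ W = True
          ¬K = True
      ¬(¬D) → G = False
        ¬(¬D) = True
          ¬D = False
Both conjuncts True, so the formula holds.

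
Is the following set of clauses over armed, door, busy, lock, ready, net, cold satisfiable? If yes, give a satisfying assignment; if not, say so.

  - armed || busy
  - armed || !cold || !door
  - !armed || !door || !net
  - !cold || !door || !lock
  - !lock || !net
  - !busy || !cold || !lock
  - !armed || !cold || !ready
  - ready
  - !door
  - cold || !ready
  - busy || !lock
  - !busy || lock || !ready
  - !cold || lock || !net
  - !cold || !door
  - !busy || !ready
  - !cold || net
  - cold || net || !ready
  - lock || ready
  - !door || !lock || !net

Unsatisfiable — no assignment works.

Case armed = True:
  (ready) forces ready = True.
  (!armed || !cold || !ready) forces cold = False.
  Clause (cold || !ready) is falsified — contradiction.
Case armed = False:
  (armed || busy) forces busy = True.
  (ready) forces ready = True.
  Clause (!busy || !ready) is falsified — contradiction.
Both cases fail, so the formula is unsatisfiable.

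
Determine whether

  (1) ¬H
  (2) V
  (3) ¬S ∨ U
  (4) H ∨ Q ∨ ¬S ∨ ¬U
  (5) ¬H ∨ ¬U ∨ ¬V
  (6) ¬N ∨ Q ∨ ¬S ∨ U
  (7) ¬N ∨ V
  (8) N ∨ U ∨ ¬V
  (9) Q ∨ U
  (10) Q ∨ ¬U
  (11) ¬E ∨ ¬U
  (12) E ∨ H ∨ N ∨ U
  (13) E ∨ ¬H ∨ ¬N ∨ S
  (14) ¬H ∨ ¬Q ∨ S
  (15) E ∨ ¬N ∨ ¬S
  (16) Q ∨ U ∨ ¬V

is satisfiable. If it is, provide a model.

Unit clause (¬H) forces H = False.
Unit clause (V) forces V = True.
Set Q = True.
Set E = False.
Set N = False.
  then (N ∨ U ∨ ¬V) forces U = True.
Set S = True.
All clauses satisfied.

Q = True, E = False, V = True, N = False, S = True, U = True, H = False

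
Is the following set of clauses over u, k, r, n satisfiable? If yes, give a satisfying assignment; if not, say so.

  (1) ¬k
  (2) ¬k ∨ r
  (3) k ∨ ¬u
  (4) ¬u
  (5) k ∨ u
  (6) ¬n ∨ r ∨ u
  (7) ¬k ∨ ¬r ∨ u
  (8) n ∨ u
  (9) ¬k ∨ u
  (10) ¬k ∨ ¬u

Case u = True:
  Clause (¬u) is falsified — contradiction.
Case u = False:
  (¬k) forces k = False.
  Clause (k ∨ u) is falsified — contradiction.
Both cases fail, so the formula is unsatisfiable.

UNSATISFIABLE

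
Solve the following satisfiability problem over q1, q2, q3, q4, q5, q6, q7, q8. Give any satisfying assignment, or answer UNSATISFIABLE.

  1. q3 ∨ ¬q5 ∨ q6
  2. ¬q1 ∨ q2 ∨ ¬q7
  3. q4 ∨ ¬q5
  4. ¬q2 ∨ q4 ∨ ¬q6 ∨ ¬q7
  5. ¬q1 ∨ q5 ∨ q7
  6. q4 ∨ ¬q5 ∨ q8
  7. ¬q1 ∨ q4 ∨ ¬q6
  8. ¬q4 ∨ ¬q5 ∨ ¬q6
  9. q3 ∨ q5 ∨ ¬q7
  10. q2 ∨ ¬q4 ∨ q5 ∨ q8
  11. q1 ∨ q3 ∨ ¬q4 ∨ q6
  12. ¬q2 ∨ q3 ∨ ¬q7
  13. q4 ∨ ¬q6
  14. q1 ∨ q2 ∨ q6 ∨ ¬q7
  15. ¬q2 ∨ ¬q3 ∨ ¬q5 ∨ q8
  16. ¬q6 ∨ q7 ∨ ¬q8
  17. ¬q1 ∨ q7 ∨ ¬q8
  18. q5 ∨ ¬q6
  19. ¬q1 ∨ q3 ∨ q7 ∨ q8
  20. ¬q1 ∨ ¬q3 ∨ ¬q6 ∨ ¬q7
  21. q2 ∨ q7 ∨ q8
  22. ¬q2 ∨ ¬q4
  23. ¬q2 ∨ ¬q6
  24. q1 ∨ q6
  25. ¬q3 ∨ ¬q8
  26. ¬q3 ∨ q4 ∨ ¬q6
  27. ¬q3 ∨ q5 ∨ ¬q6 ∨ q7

q1: True, q2: True, q3: True, q4: False, q5: False, q6: False, q7: True, q8: False

Try q1 = False:
  (q1 ∨ q6) forces q6 = True.
  (q4 ∨ ¬q6) forces q4 = True.
  (¬q4 ∨ ¬q5 ∨ ¬q6) forces q5 = False.
  clause (q5 ∨ ¬q6) is falsified — backtrack.
So q1 = True.
Set q2 = True.
  then (¬q2 ∨ ¬q4) forces q4 = False.
  then (¬q2 ∨ ¬q6) forces q6 = False.
  then (q4 ∨ ¬q5) forces q5 = False.
  then (¬q1 ∨ q5 ∨ q7) forces q7 = True.
  then (q3 ∨ q5 ∨ ¬q7) forces q3 = True.
  then (¬q3 ∨ ¬q8) forces q8 = False.
All clauses satisfied.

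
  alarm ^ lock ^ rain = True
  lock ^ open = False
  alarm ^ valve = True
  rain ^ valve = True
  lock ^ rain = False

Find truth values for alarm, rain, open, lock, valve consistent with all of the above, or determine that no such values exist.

alarm = True; rain = True; open = True; lock = True; valve = False

alarm ^ lock ^ rain = T ^ T ^ T = True ✓
lock ^ open = T ^ T = False ✓
alarm ^ valve = T ^ F = True ✓
rain ^ valve = T ^ F = True ✓
lock ^ rain = T ^ T = False ✓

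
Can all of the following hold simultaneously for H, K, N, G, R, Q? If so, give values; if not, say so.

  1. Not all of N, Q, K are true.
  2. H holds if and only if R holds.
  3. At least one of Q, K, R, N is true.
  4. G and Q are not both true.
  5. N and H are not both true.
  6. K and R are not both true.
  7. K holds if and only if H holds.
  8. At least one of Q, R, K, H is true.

H = False; K = False; N = True; G = False; R = False; Q = True

  (1) {N, Q, K}: 2/3 true — not all ✓
  (2) H=F, R=F — same ✓
  (3) {Q, K, R, N}: 2 true — at least one ✓
  (4) G=F, Q=T — not both ✓
  (5) N=T, H=F — not both ✓
  (6) K=F, R=F — not both ✓
  (7) K=F, H=F — same ✓
  (8) {Q, R, K, H}: 1 true — at least one ✓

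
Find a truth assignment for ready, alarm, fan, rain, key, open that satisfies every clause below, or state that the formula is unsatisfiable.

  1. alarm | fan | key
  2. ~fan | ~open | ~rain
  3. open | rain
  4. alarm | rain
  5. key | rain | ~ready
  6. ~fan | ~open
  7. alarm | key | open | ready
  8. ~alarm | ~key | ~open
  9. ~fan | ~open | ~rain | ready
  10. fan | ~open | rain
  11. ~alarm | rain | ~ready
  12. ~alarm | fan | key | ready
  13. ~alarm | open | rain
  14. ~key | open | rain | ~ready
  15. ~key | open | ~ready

Set ready = False.
Set alarm = True.
Set fan = False.
  then (~alarm | fan | key | ready) forces key = True.
  then (~alarm | ~key | ~open) forces open = False.
  then (~alarm | open | rain) forces rain = True.
All clauses satisfied.

ready = False, alarm = True, fan = False, rain = True, key = True, open = False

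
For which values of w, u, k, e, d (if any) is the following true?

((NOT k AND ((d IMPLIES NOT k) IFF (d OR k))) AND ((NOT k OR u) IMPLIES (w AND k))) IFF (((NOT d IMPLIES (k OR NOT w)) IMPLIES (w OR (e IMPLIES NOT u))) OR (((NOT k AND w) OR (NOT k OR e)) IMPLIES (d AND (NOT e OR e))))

w: False; u: True; k: True; e: True; d: False

  ((NOT k AND ((d IMPLIES NOT k) IFF (d OR k))) AND ((NOT k OR u) IMPLIES (w AND k))) IFF (((NOT d IMPLIES (k OR NOT w)) IMPLIES (w OR (e IMPLIES NOT u))) OR (((NOT k AND w) OR (NOT k OR e)) IMPLIES (d AND (NOT e OR e)))) = True
    (NOT k AND ((d IMPLIES NOT k) IFF (d OR k))) AND ((NOT k OR u) IMPLIES (w AND k)) = False
      NOT k AND ((d IMPLIES NOT k) IFF (d OR k)) = False
        NOT k = False
        (d IMPLIES NOT k) IFF (d OR k) = True
          d IMPLIES NOT k = True
            NOT k = False
          d OR k = True
      (NOT k OR u) IMPLIES (w AND k) = False
        NOT k OR u = True
          NOT k = False
        w AND k = False
    ((NOT d IMPLIES (k OR NOT w)) IMPLIES (w OR (e IMPLIES NOT u))) OR (((NOT k AND w) OR (NOT k OR e)) IMPLIES (d AND (NOT e OR e))) = False
      (NOT d IMPLIES (k OR NOT w)) IMPLIES (w OR (e IMPLIES NOT u)) = False
        NOT d IMPLIES (k OR NOT w) = True
          NOT d = True
          k OR NOT w = True
            NOT w = True
        w OR (e IMPLIES NOT u) = False
          e IMPLIES NOT u = False
            NOT u = False
      ((NOT k AND w) OR (NOT k OR e)) IMPLIES (d AND (NOT e OR e)) = False
        (NOT k AND w) OR (NOT k OR e) = True
          NOT k AND w = False
            NOT k = False
          NOT k OR e = True
            NOT k = False
        d AND (NOT e OR e) = False
          NOT e OR e = True
            NOT e = False
The formula evaluates to True.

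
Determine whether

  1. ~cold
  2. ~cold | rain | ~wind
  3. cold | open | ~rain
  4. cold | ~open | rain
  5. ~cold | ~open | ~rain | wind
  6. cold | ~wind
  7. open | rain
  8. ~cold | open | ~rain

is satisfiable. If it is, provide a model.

Unit clause (~cold) forces cold = False.
In (cold | ~wind) only ~wind is left, so wind = False.
Try open = False:
  (cold | open | ~rain) forces rain = False.
  clause (open | rain) is falsified — backtrack.
So open = True.
  then (cold | ~open | rain) forces rain = True.
Check each clause:
  (~cold): ~cold holds.
  (~cold | rain | ~wind): ~cold holds.
  (cold | open | ~rain): open holds.
  (cold | ~open | rain): rain holds.
  (~cold | ~open | ~rain | wind): ~cold holds.
  (cold | ~wind): ~wind holds.
  (open | rain): open holds.
  (~cold | open | ~rain): ~cold holds.
All clauses satisfied.

open: True; rain: True; cold: False; wind: False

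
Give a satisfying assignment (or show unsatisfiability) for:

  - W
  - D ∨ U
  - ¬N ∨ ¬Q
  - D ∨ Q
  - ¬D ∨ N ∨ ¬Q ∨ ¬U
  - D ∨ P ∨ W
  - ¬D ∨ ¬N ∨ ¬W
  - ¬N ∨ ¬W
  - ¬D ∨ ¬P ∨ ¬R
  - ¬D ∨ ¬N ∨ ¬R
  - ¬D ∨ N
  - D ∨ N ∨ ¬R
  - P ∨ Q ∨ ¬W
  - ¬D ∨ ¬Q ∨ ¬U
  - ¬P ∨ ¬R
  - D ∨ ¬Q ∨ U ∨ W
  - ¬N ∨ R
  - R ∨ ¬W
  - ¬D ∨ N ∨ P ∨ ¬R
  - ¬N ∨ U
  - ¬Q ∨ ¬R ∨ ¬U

No satisfying assignment exists.

Case R = True:
  (W) forces W = True.
  (¬N ∨ ¬W) forces N = False.
  (¬D ∨ N) forces D = False.
  Clause (D ∨ N ∨ ¬R) is falsified — contradiction.
Case R = False:
  (W) forces W = True.
  Clause (R ∨ ¬W) is falsified — contradiction.
Both cases fail, so the formula is unsatisfiable.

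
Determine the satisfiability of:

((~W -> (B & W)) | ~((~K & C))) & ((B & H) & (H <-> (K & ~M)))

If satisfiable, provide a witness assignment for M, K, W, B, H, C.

M = False, K = True, W = True, B = True, H = True, C = False

  (~W -> (B & W)) | ~((~K & C)) = True
    ~W -> (B & W) = True
      ~W = False
      B & W = True
    ~((~K & C)) = True
      ~K & C = False
        ~K = False
  (B & H) & (H <-> (K & ~M)) = True
    B & H = True
    H <-> (K & ~M) = True
      K & ~M = True
        ~M = True
Both conjuncts True, so the formula holds.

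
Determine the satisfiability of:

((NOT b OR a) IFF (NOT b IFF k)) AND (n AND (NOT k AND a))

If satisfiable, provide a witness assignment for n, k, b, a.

n: True, k: False, b: True, a: True

  (NOT b OR a) IFF (NOT b IFF k) = True
    NOT b OR a = True
      NOT b = False
    NOT b IFF k = True
      NOT b = False
  n AND (NOT k AND a) = True
    NOT k AND a = True
      NOT k = True
Both conjuncts True, so the formula holds.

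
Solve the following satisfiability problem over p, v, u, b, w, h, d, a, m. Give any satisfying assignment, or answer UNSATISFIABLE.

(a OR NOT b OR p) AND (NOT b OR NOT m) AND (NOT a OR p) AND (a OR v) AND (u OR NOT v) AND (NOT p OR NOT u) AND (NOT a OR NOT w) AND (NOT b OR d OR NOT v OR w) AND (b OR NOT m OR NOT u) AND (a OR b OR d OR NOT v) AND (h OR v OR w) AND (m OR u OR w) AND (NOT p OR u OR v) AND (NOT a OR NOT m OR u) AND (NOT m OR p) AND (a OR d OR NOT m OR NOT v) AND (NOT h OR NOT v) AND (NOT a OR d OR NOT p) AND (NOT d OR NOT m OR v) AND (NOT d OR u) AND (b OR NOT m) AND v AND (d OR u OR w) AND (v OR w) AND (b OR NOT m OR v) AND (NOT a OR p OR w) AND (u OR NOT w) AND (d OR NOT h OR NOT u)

Unit clause (v) forces v = True.
In (u OR NOT v) only u is left, so u = True.
In (NOT p OR NOT u) only NOT p is left, so p = False.
In (NOT m OR p) only NOT m is left, so m = False.
In (NOT h OR NOT v) only NOT h is left, so h = False.
In (NOT a OR p) only NOT a is left, so a = False.
In (a OR NOT b OR p) only NOT b is left, so b = False.
In (a OR b OR d OR NOT v) only d is left, so d = True.
Set w = True.
All clauses satisfied.

p: False, v: True, u: True, b: False, w: True, h: False, d: True, a: False, m: False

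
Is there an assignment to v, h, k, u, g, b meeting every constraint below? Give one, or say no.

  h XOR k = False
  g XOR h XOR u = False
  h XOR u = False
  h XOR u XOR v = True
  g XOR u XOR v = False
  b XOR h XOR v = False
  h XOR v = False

v=T, h=T, k=T, u=T, g=F, b=F

h XOR k = T XOR T = False ✓
g XOR h XOR u = F XOR T XOR T = False ✓
h XOR u = T XOR T = False ✓
h XOR u XOR v = T XOR T XOR T = True ✓
g XOR u XOR v = F XOR T XOR T = False ✓
b XOR h XOR v = F XOR T XOR T = False ✓
h XOR v = T XOR T = False ✓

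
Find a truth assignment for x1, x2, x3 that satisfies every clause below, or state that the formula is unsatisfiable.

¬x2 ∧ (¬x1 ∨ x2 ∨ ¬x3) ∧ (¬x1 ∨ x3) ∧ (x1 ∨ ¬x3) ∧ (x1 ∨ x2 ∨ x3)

Case x1 = True:
  (¬x2) forces x2 = False.
  (¬x1 ∨ x2 ∨ ¬x3) forces x3 = False.
  Clause (¬x1 ∨ x3) is falsified — contradiction.
Case x1 = False:
  (¬x2) forces x2 = False.
  (x1 ∨ ¬x3) forces x3 = False.
  Clause (x1 ∨ x2 ∨ x3) is falsified — contradiction.
Both cases fail, so the formula is unsatisfiable.

The formula is unsatisfiable.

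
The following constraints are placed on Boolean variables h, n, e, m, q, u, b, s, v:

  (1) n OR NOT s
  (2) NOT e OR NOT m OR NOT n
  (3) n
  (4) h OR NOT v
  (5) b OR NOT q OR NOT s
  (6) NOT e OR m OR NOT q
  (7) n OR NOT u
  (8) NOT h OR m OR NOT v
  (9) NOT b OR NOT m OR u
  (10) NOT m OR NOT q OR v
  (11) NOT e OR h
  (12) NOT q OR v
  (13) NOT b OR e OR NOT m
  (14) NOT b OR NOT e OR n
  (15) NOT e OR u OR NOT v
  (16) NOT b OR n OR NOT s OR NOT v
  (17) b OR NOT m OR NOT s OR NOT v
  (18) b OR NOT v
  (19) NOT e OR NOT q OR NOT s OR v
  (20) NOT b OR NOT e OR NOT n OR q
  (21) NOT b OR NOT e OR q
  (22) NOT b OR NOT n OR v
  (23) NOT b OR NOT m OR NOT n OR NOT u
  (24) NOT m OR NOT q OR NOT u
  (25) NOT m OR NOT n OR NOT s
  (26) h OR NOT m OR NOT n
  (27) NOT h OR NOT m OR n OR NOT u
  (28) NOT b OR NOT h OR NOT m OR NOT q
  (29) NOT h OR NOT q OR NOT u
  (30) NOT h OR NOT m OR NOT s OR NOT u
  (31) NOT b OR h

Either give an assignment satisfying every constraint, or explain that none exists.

Unit clause (n) forces n = True.
Set h = True.
Set e = False.
Set m = True.
  then (NOT b OR e OR NOT m) forces b = False.
  then (b OR NOT v) forces v = False.
  then (NOT m OR NOT n OR NOT s) forces s = False.
  then (NOT m OR NOT q OR v) forces q = False.
Set u = True.
All clauses satisfied.

h = True, n = True, e = False, m = True, q = False, u = True, b = False, s = False, v = False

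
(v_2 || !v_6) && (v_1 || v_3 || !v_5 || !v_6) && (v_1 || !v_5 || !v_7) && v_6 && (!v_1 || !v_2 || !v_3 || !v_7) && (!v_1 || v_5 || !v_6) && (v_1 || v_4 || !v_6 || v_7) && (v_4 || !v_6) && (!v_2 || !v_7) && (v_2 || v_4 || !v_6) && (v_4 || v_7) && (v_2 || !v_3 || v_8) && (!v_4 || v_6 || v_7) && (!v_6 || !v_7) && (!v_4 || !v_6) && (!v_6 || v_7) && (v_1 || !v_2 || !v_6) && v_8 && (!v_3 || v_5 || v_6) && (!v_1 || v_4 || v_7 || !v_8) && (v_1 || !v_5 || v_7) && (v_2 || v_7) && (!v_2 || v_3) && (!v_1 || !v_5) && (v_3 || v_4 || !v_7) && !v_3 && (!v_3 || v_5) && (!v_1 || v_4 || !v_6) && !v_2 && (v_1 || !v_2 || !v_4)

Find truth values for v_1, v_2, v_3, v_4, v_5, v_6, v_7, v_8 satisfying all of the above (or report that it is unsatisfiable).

The formula is unsatisfiable.

Case v_2 = True:
  Clause (!v_2) is falsified — contradiction.
Case v_2 = False:
  (v_2 || !v_6) forces v_6 = False.
  Clause (v_6) is falsified — contradiction.
Both cases fail, so the formula is unsatisfiable.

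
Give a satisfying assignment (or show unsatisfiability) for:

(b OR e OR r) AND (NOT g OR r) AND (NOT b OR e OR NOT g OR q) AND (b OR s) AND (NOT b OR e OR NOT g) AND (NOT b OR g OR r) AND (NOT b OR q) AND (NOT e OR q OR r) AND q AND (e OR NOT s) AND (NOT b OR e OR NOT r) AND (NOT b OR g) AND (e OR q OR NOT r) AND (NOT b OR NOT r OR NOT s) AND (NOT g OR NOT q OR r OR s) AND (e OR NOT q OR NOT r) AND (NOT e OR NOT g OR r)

q = True; s = False; r = True; b = True; g = True; e = True

Unit clause (q) forces q = True.
Set s = False.
  then (b OR s) forces b = True.
  then (NOT b OR g) forces g = True.
  then (NOT g OR NOT q OR r OR s) forces r = True.
  then (e OR NOT q OR NOT r) forces e = True.
All clauses satisfied.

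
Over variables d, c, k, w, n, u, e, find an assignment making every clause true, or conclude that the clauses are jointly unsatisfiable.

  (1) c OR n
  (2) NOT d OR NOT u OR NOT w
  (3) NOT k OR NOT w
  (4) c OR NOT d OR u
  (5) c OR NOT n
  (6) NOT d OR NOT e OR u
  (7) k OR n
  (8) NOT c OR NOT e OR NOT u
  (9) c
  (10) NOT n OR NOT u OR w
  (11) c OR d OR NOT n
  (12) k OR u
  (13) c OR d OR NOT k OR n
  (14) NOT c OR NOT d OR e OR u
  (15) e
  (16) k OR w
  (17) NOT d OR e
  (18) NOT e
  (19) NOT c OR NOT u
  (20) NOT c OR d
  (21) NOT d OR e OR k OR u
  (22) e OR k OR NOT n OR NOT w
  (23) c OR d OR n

Unsatisfiable — no assignment works.

Case e = True:
  Clause (NOT e) is falsified — contradiction.
Case e = False:
  Clause (e) is falsified — contradiction.
Both cases fail, so the formula is unsatisfiable.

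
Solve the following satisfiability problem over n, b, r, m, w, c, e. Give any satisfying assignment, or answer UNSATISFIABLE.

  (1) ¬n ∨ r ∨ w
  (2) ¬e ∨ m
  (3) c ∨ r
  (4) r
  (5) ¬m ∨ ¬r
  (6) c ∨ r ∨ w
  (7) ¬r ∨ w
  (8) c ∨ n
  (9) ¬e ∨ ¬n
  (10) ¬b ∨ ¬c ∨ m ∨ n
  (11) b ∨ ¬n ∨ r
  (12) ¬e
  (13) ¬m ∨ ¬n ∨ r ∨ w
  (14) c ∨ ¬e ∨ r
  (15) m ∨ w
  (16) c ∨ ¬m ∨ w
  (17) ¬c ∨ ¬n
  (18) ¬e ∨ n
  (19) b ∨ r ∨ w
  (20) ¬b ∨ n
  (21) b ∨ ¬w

n = True; b = True; r = True; m = False; w = True; c = False; e = False

Unit clause (r) forces r = True.
In (¬m ∨ ¬r) only ¬m is left, so m = False.
In (¬r ∨ w) only w is left, so w = True.
Unit clause (¬e) forces e = False.
In (b ∨ ¬w) only b is left, so b = True.
In (¬b ∨ n) only n is left, so n = True.
In (¬c ∨ ¬n) only ¬c is left, so c = False.
All clauses satisfied.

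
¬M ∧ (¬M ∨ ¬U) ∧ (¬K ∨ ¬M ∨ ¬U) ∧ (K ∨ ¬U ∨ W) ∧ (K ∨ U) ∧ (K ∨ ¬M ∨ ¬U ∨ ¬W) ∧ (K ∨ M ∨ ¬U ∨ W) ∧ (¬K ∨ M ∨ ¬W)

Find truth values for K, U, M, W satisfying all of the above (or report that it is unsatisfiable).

Unit clause (¬M) forces M = False.
Set K = True.
  then (¬K ∨ M ∨ ¬W) forces W = False.
Set U = False.
All clauses satisfied.

K: True, U: False, M: False, W: False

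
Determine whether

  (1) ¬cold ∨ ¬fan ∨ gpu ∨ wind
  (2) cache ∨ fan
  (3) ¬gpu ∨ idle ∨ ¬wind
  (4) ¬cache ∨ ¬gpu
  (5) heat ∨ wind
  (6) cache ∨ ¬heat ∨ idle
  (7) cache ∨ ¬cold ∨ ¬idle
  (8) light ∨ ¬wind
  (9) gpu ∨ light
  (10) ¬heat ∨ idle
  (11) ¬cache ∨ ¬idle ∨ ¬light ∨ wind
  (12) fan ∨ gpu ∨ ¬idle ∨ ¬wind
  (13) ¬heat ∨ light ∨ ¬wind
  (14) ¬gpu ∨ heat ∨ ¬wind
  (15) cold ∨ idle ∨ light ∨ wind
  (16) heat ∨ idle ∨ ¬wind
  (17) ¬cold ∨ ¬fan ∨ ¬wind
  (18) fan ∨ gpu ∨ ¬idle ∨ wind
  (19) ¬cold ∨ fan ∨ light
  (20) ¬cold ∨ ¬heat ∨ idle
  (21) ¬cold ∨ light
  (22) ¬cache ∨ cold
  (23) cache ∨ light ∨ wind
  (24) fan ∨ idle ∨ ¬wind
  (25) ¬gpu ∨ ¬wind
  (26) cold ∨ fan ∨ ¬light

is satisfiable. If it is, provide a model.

light = True, wind = False, heat = True, fan = True, cold = False, cache = False, idle = True, gpu = False

Try light = False:
  (light ∨ ¬wind) forces wind = False.
  (heat ∨ wind) forces heat = True.
  (gpu ∨ light) forces gpu = True.
  (¬cache ∨ ¬gpu) forces cache = False.
  clause (cache ∨ light ∨ wind) is falsified — backtrack.
So light = True.
Set wind = False.
  then (heat ∨ wind) forces heat = True.
  then (¬heat ∨ idle) forces idle = True.
  then (¬cache ∨ ¬idle ∨ ¬light ∨ wind) forces cache = False.
  then (cache ∨ fan) forces fan = True.
  then (cache ∨ ¬cold ∨ ¬idle) forces cold = False.
Set gpu = False.
All clauses satisfied.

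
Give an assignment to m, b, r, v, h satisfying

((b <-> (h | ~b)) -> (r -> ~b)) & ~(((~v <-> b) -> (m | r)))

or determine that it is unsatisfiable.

m=F, b=F, r=F, v=T, h=F

  (b <-> (h | ~b)) -> (r -> ~b) = True
    b <-> (h | ~b) = False
      h | ~b = True
        ~b = True
    r -> ~b = True
      ~b = True
  ~(((~v <-> b) -> (m | r))) = True
    (~v <-> b) -> (m | r) = False
      ~v <-> b = True
        ~v = False
      m | r = False
Both conjuncts True, so the formula holds.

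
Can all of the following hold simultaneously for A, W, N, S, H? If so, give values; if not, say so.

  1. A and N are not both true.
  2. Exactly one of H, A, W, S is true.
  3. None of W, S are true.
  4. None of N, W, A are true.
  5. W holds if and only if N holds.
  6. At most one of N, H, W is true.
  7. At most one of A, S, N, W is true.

A=F; W=F; N=F; S=F; H=T

  (1) A=F, N=F — not both ✓
  (2) {H, A, W, S}: 1 true — exactly one ✓
  (3) {W, S}: 0 true — none ✓
  (4) {N, W, A}: 0 true — none ✓
  (5) W=F, N=F — same ✓
  (6) {N, H, W}: 1 true — at most one ✓
  (7) {A, S, N, W}: 0 true — at most one ✓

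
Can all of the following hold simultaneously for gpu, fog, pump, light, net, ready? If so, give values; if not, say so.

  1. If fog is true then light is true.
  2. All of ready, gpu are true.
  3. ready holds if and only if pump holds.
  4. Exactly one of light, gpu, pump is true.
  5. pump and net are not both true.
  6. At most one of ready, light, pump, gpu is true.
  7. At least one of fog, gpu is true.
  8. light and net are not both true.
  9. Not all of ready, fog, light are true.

Case ready = True:
  (2) forces gpu = True.
  Constraint (6) is violated (ready=T, gpu=T) — contradiction.
Case ready = False:
  Constraint (2) is violated (ready=F) — contradiction.
Both cases fail — unsatisfiable.

Unsatisfiable — no assignment works.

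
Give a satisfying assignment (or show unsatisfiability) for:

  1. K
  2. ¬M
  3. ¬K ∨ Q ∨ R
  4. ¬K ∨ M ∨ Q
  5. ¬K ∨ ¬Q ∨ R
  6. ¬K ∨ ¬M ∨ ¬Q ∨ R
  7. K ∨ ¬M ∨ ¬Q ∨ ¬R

Unit clause (K) forces K = True.
Unit clause (¬M) forces M = False.
In (¬K ∨ M ∨ Q) only Q is left, so Q = True.
In (¬K ∨ ¬Q ∨ R) only R is left, so R = True.
All clauses satisfied.

Q = True, M = False, R = True, K = True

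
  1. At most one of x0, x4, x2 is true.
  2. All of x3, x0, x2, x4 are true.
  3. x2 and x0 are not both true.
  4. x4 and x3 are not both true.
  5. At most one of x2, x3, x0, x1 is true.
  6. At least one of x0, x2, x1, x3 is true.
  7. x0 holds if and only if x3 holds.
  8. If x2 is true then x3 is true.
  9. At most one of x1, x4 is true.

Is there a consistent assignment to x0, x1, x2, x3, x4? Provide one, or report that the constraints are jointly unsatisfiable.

Case x3 = True:
  (2) forces x0 = True.
  Constraint (5) is violated (x3=T, x0=T) — contradiction.
Case x3 = False:
  Constraint (2) is violated (x3=F) — contradiction.
Both cases fail — unsatisfiable.

Unsatisfiable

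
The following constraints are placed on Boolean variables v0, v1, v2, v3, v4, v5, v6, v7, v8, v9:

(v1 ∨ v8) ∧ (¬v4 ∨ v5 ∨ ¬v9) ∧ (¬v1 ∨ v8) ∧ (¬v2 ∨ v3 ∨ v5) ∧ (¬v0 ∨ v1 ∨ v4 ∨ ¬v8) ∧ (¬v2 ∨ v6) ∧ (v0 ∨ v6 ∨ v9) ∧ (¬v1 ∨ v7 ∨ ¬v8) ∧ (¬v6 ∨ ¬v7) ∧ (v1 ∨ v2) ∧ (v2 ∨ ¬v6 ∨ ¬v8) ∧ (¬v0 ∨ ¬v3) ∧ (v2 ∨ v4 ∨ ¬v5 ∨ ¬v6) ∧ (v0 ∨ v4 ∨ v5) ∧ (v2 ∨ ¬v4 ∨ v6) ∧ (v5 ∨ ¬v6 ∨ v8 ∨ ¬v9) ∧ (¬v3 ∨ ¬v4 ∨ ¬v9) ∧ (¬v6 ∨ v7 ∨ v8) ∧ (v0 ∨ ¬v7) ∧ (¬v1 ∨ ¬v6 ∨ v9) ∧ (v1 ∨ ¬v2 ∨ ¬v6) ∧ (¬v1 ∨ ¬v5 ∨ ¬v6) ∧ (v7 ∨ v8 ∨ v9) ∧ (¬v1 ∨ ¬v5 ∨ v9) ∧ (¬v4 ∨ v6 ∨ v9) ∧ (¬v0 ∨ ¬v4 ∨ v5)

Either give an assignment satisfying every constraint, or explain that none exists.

v0 = True, v1 = True, v2 = False, v3 = False, v4 = False, v5 = False, v6 = False, v7 = True, v8 = True, v9 = True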